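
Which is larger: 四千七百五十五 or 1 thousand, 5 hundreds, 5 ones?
Convert 四千七百五十五 (Chinese numeral) → 4×1000 + 7×100 + 5×10 + 5 = 4755 (decimal)
Convert 1 thousand, 5 hundreds, 5 ones (place-value notation) → 1×1000 + 5×100 + 5 = 1505 (decimal)
Compare 4755 vs 1505: larger = 4755
4755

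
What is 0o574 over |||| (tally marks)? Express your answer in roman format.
Convert 0o574 (octal) → 5×64 + 7×8 + 4 = 380 (decimal)
Convert |||| (tally marks) → 4 (decimal)
Compute 380 ÷ 4 = 95
Convert 95 (decimal) → 95 = 90 + 5 → XCV (Roman numeral)
XCV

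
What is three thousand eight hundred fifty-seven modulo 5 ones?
Convert three thousand eight hundred fifty-seven (English words) → 3×1000 + 8×100 + 57 = 3857 (decimal)
Convert 5 ones (place-value notation) → 5 (decimal)
Compute 3857 mod 5 = 2
2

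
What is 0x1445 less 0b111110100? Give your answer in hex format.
Convert 0x1445 (hexadecimal) → 1×4096 + 4×256 + 4×16 + 5 = 5189 (decimal)
Convert 0b111110100 (binary) → 256 + 128 + 64 + 32 + 16 + 4 = 500 (decimal)
Compute 5189 - 500 = 4689
Convert 4689 (decimal) → 4689 = 1×4096 + 2×256 + 5×16 + 1 → 0x1251 (hexadecimal)
0x1251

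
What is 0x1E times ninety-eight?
Convert 0x1E (hexadecimal) → 1×16 + 14 = 30 (decimal)
Convert ninety-eight (English words) → 98 (decimal)
Compute 30 × 98 = 2940
2940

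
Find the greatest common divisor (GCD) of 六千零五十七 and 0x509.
Convert 六千零五十七 (Chinese numeral) → 6×1000 + 5×10 + 7 = 6057 (decimal)
Convert 0x509 (hexadecimal) → 5×256 + 9 = 1289 (decimal)
Compute gcd(6057, 1289) = 1
1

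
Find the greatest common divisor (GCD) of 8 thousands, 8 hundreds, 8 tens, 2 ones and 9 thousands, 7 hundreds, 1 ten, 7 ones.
Convert 8 thousands, 8 hundreds, 8 tens, 2 ones (place-value notation) → 8×1000 + 8×100 + 8×10 + 2 = 8882 (decimal)
Convert 9 thousands, 7 hundreds, 1 ten, 7 ones (place-value notation) → 9×1000 + 7×100 + 1×10 + 7 = 9717 (decimal)
Compute gcd(8882, 9717) = 1
1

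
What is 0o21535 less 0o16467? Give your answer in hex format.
Convert 0o21535 (octal) → 2×4096 + 1×512 + 5×64 + 3×8 + 5 = 9053 (decimal)
Convert 0o16467 (octal) → 1×4096 + 6×512 + 4×64 + 6×8 + 7 = 7479 (decimal)
Compute 9053 - 7479 = 1574
Convert 1574 (decimal) → 1574 = 6×256 + 2×16 + 6 → 0x626 (hexadecimal)
0x626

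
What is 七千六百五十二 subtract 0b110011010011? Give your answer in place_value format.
Convert 七千六百五十二 (Chinese numeral) → 7×1000 + 6×100 + 5×10 + 2 = 7652 (decimal)
Convert 0b110011010011 (binary) → 2048 + 1024 + 128 + 64 + 16 + 2 + 1 = 3283 (decimal)
Compute 7652 - 3283 = 4369
Convert 4369 (decimal) → 4369 = 4×1000 + 3×100 + 6×10 + 9 → 4 thousands, 3 hundreds, 6 tens, 9 ones (place-value notation)
4 thousands, 3 hundreds, 6 tens, 9 ones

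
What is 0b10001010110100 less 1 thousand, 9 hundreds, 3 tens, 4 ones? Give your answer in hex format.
Convert 0b10001010110100 (binary) → 8192 + 512 + 128 + 32 + 16 + 4 = 8884 (decimal)
Convert 1 thousand, 9 hundreds, 3 tens, 4 ones (place-value notation) → 1×1000 + 9×100 + 3×10 + 4 = 1934 (decimal)
Compute 8884 - 1934 = 6950
Convert 6950 (decimal) → 6950 = 1×4096 + 11×256 + 2×16 + 6 → 0x1B26 (hexadecimal)
0x1B26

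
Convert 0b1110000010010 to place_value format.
Convert 0b1110000010010 (binary) → 4096 + 2048 + 1024 + 16 + 2 = 7186 (decimal)
Convert 7186 (decimal) → 7186 = 7×1000 + 1×100 + 8×10 + 6 → 7 thousands, 1 hundred, 8 tens, 6 ones (place-value notation)
7 thousands, 1 hundred, 8 tens, 6 ones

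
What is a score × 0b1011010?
Convert a score (colloquial) → 20 (decimal)
Convert 0b1011010 (binary) → 64 + 16 + 8 + 2 = 90 (decimal)
Compute 20 × 90 = 1800
1800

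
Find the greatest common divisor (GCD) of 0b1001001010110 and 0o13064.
Convert 0b1001001010110 (binary) → 4096 + 512 + 64 + 16 + 4 + 2 = 4694 (decimal)
Convert 0o13064 (octal) → 1×4096 + 3×512 + 6×8 + 4 = 5684 (decimal)
Compute gcd(4694, 5684) = 2
2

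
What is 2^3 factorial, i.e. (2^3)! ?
Convert 2^3 (power) → 8 (decimal)
Compute 8! = 40320
40320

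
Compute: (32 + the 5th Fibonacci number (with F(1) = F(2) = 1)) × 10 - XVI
Convert the 5th Fibonacci number (with F(1) = F(2) = 1) (Fibonacci index) → 1, 1, 2, 3, 5 → 5 (decimal)
Convert XVI (Roman numeral) → 10 + 5 + 1 = 16 (decimal)
Expression in decimal: (32 + 5) × 10 - 16
Parentheses first: 32 + 5 = 37
Multiply: 37 × 10 = 370
Subtract: 370 - 16 = 354
354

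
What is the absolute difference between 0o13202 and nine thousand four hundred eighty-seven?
Convert 0o13202 (octal) → 1×4096 + 3×512 + 2×64 + 2 = 5762 (decimal)
Convert nine thousand four hundred eighty-seven (English words) → 9×1000 + 4×100 + 87 = 9487 (decimal)
Compute |5762 - 9487| = 3725
3725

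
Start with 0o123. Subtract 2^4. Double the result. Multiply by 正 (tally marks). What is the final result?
Convert 0o123 (octal) → 1×64 + 2×8 + 3 = 83 (decimal)
Start: 83
Convert 2^4 (power) → 16 (decimal)
83 - 16 = 67
67 × 2 = 134
Convert 正 (tally marks) → 5 (decimal)
134 × 5 = 670
670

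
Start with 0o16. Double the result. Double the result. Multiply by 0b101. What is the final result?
Convert 0o16 (octal) → 1×8 + 6 = 14 (decimal)
Start: 14
14 × 2 = 28
28 × 2 = 56
Convert 0b101 (binary) → 4 + 1 = 5 (decimal)
56 × 5 = 280
280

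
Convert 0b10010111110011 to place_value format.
Convert 0b10010111110011 (binary) → 8192 + 1024 + 256 + 128 + 64 + 32 + 16 + 2 + 1 = 9715 (decimal)
Convert 9715 (decimal) → 9715 = 9×1000 + 7×100 + 1×10 + 5 → 9 thousands, 7 hundreds, 1 ten, 5 ones (place-value notation)
9 thousands, 7 hundreds, 1 ten, 5 ones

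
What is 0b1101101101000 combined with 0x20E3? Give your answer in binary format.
Convert 0b1101101101000 (binary) → 4096 + 2048 + 512 + 256 + 64 + 32 + 8 = 7016 (decimal)
Convert 0x20E3 (hexadecimal) → 2×4096 + 14×16 + 3 = 8419 (decimal)
Compute 7016 + 8419 = 15435
Convert 15435 (decimal) → 15435 = 8192 + 4096 + 2048 + 1024 + 64 + 8 + 2 + 1 → 0b11110001001011 (binary)
0b11110001001011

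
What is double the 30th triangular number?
The 30th triangular number = 30×31/2 = 465
Compute 465 × 2 = 930
930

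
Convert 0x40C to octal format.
Convert 0x40C (hexadecimal) → 4×256 + 12 = 1036 (decimal)
Convert 1036 (decimal) → 1036 = 2×512 + 1×8 + 4 → 0o2014 (octal)
0o2014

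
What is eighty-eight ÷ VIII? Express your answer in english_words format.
Convert eighty-eight (English words) → 88 (decimal)
Convert VIII (Roman numeral) → 5 + 1 + 1 + 1 = 8 (decimal)
Compute 88 ÷ 8 = 11
Convert 11 (decimal) → eleven (English words)
eleven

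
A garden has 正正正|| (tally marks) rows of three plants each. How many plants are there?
Convert three (English words) → 3 (decimal)
Convert 正正正|| (tally marks) → 5 + 5 + 5 + 2 = 17 (decimal)
Compute 3 × 17 = 51
51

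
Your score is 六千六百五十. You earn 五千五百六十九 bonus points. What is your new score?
Convert 六千六百五十 (Chinese numeral) → 6×1000 + 6×100 + 5×10 = 6650 (decimal)
Convert 五千五百六十九 (Chinese numeral) → 5×1000 + 5×100 + 6×10 + 9 = 5569 (decimal)
Compute 6650 + 5569 = 12219
12219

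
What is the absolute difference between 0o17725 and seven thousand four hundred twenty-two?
Convert 0o17725 (octal) → 1×4096 + 7×512 + 7×64 + 2×8 + 5 = 8149 (decimal)
Convert seven thousand four hundred twenty-two (English words) → 7×1000 + 4×100 + 22 = 7422 (decimal)
Compute |8149 - 7422| = 727
727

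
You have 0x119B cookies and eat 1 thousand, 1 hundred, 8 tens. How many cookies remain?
Convert 0x119B (hexadecimal) → 1×4096 + 1×256 + 9×16 + 11 = 4507 (decimal)
Convert 1 thousand, 1 hundred, 8 tens (place-value notation) → 1×1000 + 1×100 + 8×10 = 1180 (decimal)
Compute 4507 - 1180 = 3327
3327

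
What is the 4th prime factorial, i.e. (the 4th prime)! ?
Convert the 4th prime (prime index) → 7 (decimal)
Compute 7! = 5040
5040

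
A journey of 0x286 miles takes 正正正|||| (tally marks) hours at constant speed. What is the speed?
Convert 0x286 (hexadecimal) → 2×256 + 8×16 + 6 = 646 (decimal)
Convert 正正正|||| (tally marks) → 5 + 5 + 5 + 4 = 19 (decimal)
Compute 646 ÷ 19 = 34
34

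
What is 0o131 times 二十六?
Convert 0o131 (octal) → 1×64 + 3×8 + 1 = 89 (decimal)
Convert 二十六 (Chinese numeral) → 2×10 + 6 = 26 (decimal)
Compute 89 × 26 = 2314
2314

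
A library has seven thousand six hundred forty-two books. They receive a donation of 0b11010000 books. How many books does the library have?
Convert seven thousand six hundred forty-two (English words) → 7×1000 + 6×100 + 42 = 7642 (decimal)
Convert 0b11010000 (binary) → 128 + 64 + 16 = 208 (decimal)
Compute 7642 + 208 = 7850
7850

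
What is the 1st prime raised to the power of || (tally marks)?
Convert the 1st prime (prime index) → 2 (decimal)
Convert || (tally marks) → 2 (decimal)
Compute 2 ^ 2 = 4
4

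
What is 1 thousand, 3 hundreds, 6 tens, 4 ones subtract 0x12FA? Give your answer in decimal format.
Convert 1 thousand, 3 hundreds, 6 tens, 4 ones (place-value notation) → 1×1000 + 3×100 + 6×10 + 4 = 1364 (decimal)
Convert 0x12FA (hexadecimal) → 1×4096 + 2×256 + 15×16 + 10 = 4858 (decimal)
Compute 1364 - 4858 = -3494
-3494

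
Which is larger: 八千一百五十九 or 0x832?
Convert 八千一百五十九 (Chinese numeral) → 8×1000 + 1×100 + 5×10 + 9 = 8159 (decimal)
Convert 0x832 (hexadecimal) → 8×256 + 3×16 + 2 = 2098 (decimal)
Compare 8159 vs 2098: larger = 8159
8159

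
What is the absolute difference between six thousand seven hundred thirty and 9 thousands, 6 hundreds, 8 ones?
Convert six thousand seven hundred thirty (English words) → 6×1000 + 7×100 + 30 = 6730 (decimal)
Convert 9 thousands, 6 hundreds, 8 ones (place-value notation) → 9×1000 + 6×100 + 8 = 9608 (decimal)
Compute |6730 - 9608| = 2878
2878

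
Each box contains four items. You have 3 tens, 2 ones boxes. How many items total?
Convert four (English words) → 4 (decimal)
Convert 3 tens, 2 ones (place-value notation) → 3×10 + 2 = 32 (decimal)
Compute 4 × 32 = 128
128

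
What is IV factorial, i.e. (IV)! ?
Convert IV (Roman numeral) → 4 (decimal)
Compute 4! = 24
24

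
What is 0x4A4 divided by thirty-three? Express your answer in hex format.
Convert 0x4A4 (hexadecimal) → 4×256 + 10×16 + 4 = 1188 (decimal)
Convert thirty-three (English words) → 33 (decimal)
Compute 1188 ÷ 33 = 36
Convert 36 (decimal) → 36 = 2×16 + 4 → 0x24 (hexadecimal)
0x24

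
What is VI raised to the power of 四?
Convert VI (Roman numeral) → 5 + 1 = 6 (decimal)
Convert 四 (Chinese numeral) → 4 (decimal)
Compute 6 ^ 4 = 1296
1296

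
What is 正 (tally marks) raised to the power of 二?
Convert 正 (tally marks) → 5 (decimal)
Convert 二 (Chinese numeral) → 2 (decimal)
Compute 5 ^ 2 = 25
25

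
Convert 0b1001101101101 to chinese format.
Convert 0b1001101101101 (binary) → 4096 + 512 + 256 + 64 + 32 + 8 + 4 + 1 = 4973 (decimal)
Convert 4973 (decimal) → 4973 = 4×1000 + 9×100 + 7×10 + 3 → 四千九百七十三 (Chinese numeral)
四千九百七十三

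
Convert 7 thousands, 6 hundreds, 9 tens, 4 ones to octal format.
Convert 7 thousands, 6 hundreds, 9 tens, 4 ones (place-value notation) → 7×1000 + 6×100 + 9×10 + 4 = 7694 (decimal)
Convert 7694 (decimal) → 7694 = 1×4096 + 7×512 + 1×8 + 6 → 0o17016 (octal)
0o17016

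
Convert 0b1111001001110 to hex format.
Convert 0b1111001001110 (binary) → 4096 + 2048 + 1024 + 512 + 64 + 8 + 4 + 2 = 7758 (decimal)
Convert 7758 (decimal) → 7758 = 1×4096 + 14×256 + 4×16 + 14 → 0x1E4E (hexadecimal)
0x1E4E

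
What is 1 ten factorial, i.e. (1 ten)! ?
Convert 1 ten (place-value notation) → 1×10 = 10 (decimal)
Compute 10! = 3628800
3628800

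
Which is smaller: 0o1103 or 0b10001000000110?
Convert 0o1103 (octal) → 1×512 + 1×64 + 3 = 579 (decimal)
Convert 0b10001000000110 (binary) → 8192 + 512 + 4 + 2 = 8710 (decimal)
Compare 579 vs 8710: smaller = 579
579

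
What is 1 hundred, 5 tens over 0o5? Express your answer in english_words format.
Convert 1 hundred, 5 tens (place-value notation) → 1×100 + 5×10 = 150 (decimal)
Convert 0o5 (octal) → 5 (decimal)
Compute 150 ÷ 5 = 30
Convert 30 (decimal) → thirty (English words)
thirty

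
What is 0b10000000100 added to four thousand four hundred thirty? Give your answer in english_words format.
Convert 0b10000000100 (binary) → 1024 + 4 = 1028 (decimal)
Convert four thousand four hundred thirty (English words) → 4×1000 + 4×100 + 30 = 4430 (decimal)
Compute 1028 + 4430 = 5458
Convert 5458 (decimal) → 5458 = 5×1000 + 4×100 + 58 → five thousand four hundred fifty-eight (English words)
five thousand four hundred fifty-eight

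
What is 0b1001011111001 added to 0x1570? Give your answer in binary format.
Convert 0b1001011111001 (binary) → 4096 + 512 + 128 + 64 + 32 + 16 + 8 + 1 = 4857 (decimal)
Convert 0x1570 (hexadecimal) → 1×4096 + 5×256 + 7×16 = 5488 (decimal)
Compute 4857 + 5488 = 10345
Convert 10345 (decimal) → 10345 = 8192 + 2048 + 64 + 32 + 8 + 1 → 0b10100001101001 (binary)
0b10100001101001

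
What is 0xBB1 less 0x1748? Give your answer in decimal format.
Convert 0xBB1 (hexadecimal) → 11×256 + 11×16 + 1 = 2993 (decimal)
Convert 0x1748 (hexadecimal) → 1×4096 + 7×256 + 4×16 + 8 = 5960 (decimal)
Compute 2993 - 5960 = -2967
-2967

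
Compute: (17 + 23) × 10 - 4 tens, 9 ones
Convert 4 tens, 9 ones (place-value notation) → 4×10 + 9 = 49 (decimal)
Expression in decimal: (17 + 23) × 10 - 49
Parentheses first: 17 + 23 = 40
Multiply: 40 × 10 = 400
Subtract: 400 - 49 = 351
351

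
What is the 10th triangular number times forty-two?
Convert the 10th triangular number (triangular index) → 10×11/2 = 55 (decimal)
Convert forty-two (English words) → 42 (decimal)
Compute 55 × 42 = 2310
2310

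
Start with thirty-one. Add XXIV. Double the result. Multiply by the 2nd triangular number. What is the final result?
Convert thirty-one (English words) → 31 (decimal)
Start: 31
Convert XXIV (Roman numeral) → 10 + 10 + 4 = 24 (decimal)
31 + 24 = 55
55 × 2 = 110
Convert the 2nd triangular number (triangular index) → 2×3/2 = 3 (decimal)
110 × 3 = 330
330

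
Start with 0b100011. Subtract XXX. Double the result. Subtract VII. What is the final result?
Convert 0b100011 (binary) → 32 + 2 + 1 = 35 (decimal)
Start: 35
Convert XXX (Roman numeral) → 10 + 10 + 10 = 30 (decimal)
35 - 30 = 5
5 × 2 = 10
Convert VII (Roman numeral) → 5 + 1 + 1 = 7 (decimal)
10 - 7 = 3
3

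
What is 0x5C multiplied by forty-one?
Convert 0x5C (hexadecimal) → 5×16 + 12 = 92 (decimal)
Convert forty-one (English words) → 41 (decimal)
Compute 92 × 41 = 3772
3772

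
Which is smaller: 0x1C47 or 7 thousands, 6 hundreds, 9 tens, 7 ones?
Convert 0x1C47 (hexadecimal) → 1×4096 + 12×256 + 4×16 + 7 = 7239 (decimal)
Convert 7 thousands, 6 hundreds, 9 tens, 7 ones (place-value notation) → 7×1000 + 6×100 + 9×10 + 7 = 7697 (decimal)
Compare 7239 vs 7697: smaller = 7239
7239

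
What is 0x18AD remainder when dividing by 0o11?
Convert 0x18AD (hexadecimal) → 1×4096 + 8×256 + 10×16 + 13 = 6317 (decimal)
Convert 0o11 (octal) → 1×8 + 1 = 9 (decimal)
Compute 6317 mod 9 = 8
8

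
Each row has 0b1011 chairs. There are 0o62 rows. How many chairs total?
Convert 0b1011 (binary) → 8 + 2 + 1 = 11 (decimal)
Convert 0o62 (octal) → 6×8 + 2 = 50 (decimal)
Compute 11 × 50 = 550
550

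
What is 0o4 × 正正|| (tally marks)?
Convert 0o4 (octal) → 4 (decimal)
Convert 正正|| (tally marks) → 5 + 5 + 2 = 12 (decimal)
Compute 4 × 12 = 48
48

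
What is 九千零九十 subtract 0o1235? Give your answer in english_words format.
Convert 九千零九十 (Chinese numeral) → 9×1000 + 9×10 = 9090 (decimal)
Convert 0o1235 (octal) → 1×512 + 2×64 + 3×8 + 5 = 669 (decimal)
Compute 9090 - 669 = 8421
Convert 8421 (decimal) → 8421 = 8×1000 + 4×100 + 21 → eight thousand four hundred twenty-one (English words)
eight thousand four hundred twenty-one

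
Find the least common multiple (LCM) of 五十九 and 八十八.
Convert 五十九 (Chinese numeral) → 5×10 + 9 = 59 (decimal)
Convert 八十八 (Chinese numeral) → 8×10 + 8 = 88 (decimal)
Compute lcm(59, 88) = 5192
5192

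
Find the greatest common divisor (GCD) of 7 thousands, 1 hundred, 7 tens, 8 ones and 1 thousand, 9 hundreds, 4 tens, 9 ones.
Convert 7 thousands, 1 hundred, 7 tens, 8 ones (place-value notation) → 7×1000 + 1×100 + 7×10 + 8 = 7178 (decimal)
Convert 1 thousand, 9 hundreds, 4 tens, 9 ones (place-value notation) → 1×1000 + 9×100 + 4×10 + 9 = 1949 (decimal)
Compute gcd(7178, 1949) = 1
1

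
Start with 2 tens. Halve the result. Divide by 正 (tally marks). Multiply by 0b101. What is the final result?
Convert 2 tens (place-value notation) → 2×10 = 20 (decimal)
Start: 20
20 ÷ 2 = 10
Convert 正 (tally marks) → 5 (decimal)
10 ÷ 5 = 2
Convert 0b101 (binary) → 4 + 1 = 5 (decimal)
2 × 5 = 10
10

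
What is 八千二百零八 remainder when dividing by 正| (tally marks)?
Convert 八千二百零八 (Chinese numeral) → 8×1000 + 2×100 + 8 = 8208 (decimal)
Convert 正| (tally marks) → 5 + 1 = 6 (decimal)
Compute 8208 mod 6 = 0
0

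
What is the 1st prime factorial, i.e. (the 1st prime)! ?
Convert the 1st prime (prime index) → 2 (decimal)
Compute 2! = 2
2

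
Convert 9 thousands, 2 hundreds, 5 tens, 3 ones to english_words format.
Convert 9 thousands, 2 hundreds, 5 tens, 3 ones (place-value notation) → 9×1000 + 2×100 + 5×10 + 3 = 9253 (decimal)
Convert 9253 (decimal) → 9253 = 9×1000 + 2×100 + 53 → nine thousand two hundred fifty-three (English words)
nine thousand two hundred fifty-three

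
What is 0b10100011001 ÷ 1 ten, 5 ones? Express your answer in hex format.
Convert 0b10100011001 (binary) → 1024 + 256 + 16 + 8 + 1 = 1305 (decimal)
Convert 1 ten, 5 ones (place-value notation) → 1×10 + 5 = 15 (decimal)
Compute 1305 ÷ 15 = 87
Convert 87 (decimal) → 87 = 5×16 + 7 → 0x57 (hexadecimal)
0x57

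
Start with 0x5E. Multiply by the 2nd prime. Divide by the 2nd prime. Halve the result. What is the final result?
Convert 0x5E (hexadecimal) → 5×16 + 14 = 94 (decimal)
Start: 94
Convert the 2nd prime (prime index) → 3 (decimal)
94 × 3 = 282
Convert the 2nd prime (prime index) → 3 (decimal)
282 ÷ 3 = 94
94 ÷ 2 = 47
47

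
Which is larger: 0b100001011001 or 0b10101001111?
Convert 0b100001011001 (binary) → 2048 + 64 + 16 + 8 + 1 = 2137 (decimal)
Convert 0b10101001111 (binary) → 1024 + 256 + 64 + 8 + 4 + 2 + 1 = 1359 (decimal)
Compare 2137 vs 1359: larger = 2137
2137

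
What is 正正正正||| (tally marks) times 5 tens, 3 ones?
Convert 正正正正||| (tally marks) → 5 + 5 + 5 + 5 + 3 = 23 (decimal)
Convert 5 tens, 3 ones (place-value notation) → 5×10 + 3 = 53 (decimal)
Compute 23 × 53 = 1219
1219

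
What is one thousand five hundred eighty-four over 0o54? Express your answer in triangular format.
Convert one thousand five hundred eighty-four (English words) → 1×1000 + 5×100 + 84 = 1584 (decimal)
Convert 0o54 (octal) → 5×8 + 4 = 44 (decimal)
Compute 1584 ÷ 44 = 36
Convert 36 (decimal) → 36 = 8×9/2 → the 8th triangular number (triangular index)
the 8th triangular number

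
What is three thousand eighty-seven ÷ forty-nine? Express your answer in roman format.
Convert three thousand eighty-seven (English words) → 3×1000 + 87 = 3087 (decimal)
Convert forty-nine (English words) → 49 (decimal)
Compute 3087 ÷ 49 = 63
Convert 63 (decimal) → 63 = 50 + 10 + 1 + 1 + 1 → LXIII (Roman numeral)
LXIII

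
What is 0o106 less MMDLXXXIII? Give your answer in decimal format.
Convert 0o106 (octal) → 1×64 + 6 = 70 (decimal)
Convert MMDLXXXIII (Roman numeral) → 1000 + 1000 + 500 + 50 + 10 + 10 + 10 + 1 + 1 + 1 = 2583 (decimal)
Compute 70 - 2583 = -2513
-2513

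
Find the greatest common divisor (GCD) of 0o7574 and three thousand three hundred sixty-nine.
Convert 0o7574 (octal) → 7×512 + 5×64 + 7×8 + 4 = 3964 (decimal)
Convert three thousand three hundred sixty-nine (English words) → 3×1000 + 3×100 + 69 = 3369 (decimal)
Compute gcd(3964, 3369) = 1
1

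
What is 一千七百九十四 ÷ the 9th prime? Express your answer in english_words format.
Convert 一千七百九十四 (Chinese numeral) → 1×1000 + 7×100 + 9×10 + 4 = 1794 (decimal)
Convert the 9th prime (prime index) → 23 (decimal)
Compute 1794 ÷ 23 = 78
Convert 78 (decimal) → seventy-eight (English words)
seventy-eight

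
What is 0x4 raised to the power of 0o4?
Convert 0x4 (hexadecimal) → 4 (decimal)
Convert 0o4 (octal) → 4 (decimal)
Compute 4 ^ 4 = 256
256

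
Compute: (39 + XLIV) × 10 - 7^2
Convert XLIV (Roman numeral) → 40 + 4 = 44 (decimal)
Convert 7^2 (power) → 49 (decimal)
Expression in decimal: (39 + 44) × 10 - 49
Parentheses first: 39 + 44 = 83
Multiply: 83 × 10 = 830
Subtract: 830 - 49 = 781
781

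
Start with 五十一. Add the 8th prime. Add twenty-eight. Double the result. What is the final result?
Convert 五十一 (Chinese numeral) → 5×10 + 1 = 51 (decimal)
Start: 51
Convert the 8th prime (prime index) → 19 (decimal)
51 + 19 = 70
Convert twenty-eight (English words) → 28 (decimal)
70 + 28 = 98
98 × 2 = 196
196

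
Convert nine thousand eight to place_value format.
Convert nine thousand eight (English words) → 9×1000 + 8 = 9008 (decimal)
Convert 9008 (decimal) → 9008 = 9×1000 + 8 → 9 thousands, 8 ones (place-value notation)
9 thousands, 8 ones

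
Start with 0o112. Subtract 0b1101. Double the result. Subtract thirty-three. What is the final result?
Convert 0o112 (octal) → 1×64 + 1×8 + 2 = 74 (decimal)
Start: 74
Convert 0b1101 (binary) → 8 + 4 + 1 = 13 (decimal)
74 - 13 = 61
61 × 2 = 122
Convert thirty-three (English words) → 33 (decimal)
122 - 33 = 89
89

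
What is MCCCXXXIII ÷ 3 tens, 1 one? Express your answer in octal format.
Convert MCCCXXXIII (Roman numeral) → 1000 + 100 + 100 + 100 + 10 + 10 + 10 + 1 + 1 + 1 = 1333 (decimal)
Convert 3 tens, 1 one (place-value notation) → 3×10 + 1 = 31 (decimal)
Compute 1333 ÷ 31 = 43
Convert 43 (decimal) → 43 = 5×8 + 3 → 0o53 (octal)
0o53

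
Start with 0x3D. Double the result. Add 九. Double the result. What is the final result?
Convert 0x3D (hexadecimal) → 3×16 + 13 = 61 (decimal)
Start: 61
61 × 2 = 122
Convert 九 (Chinese numeral) → 9 (decimal)
122 + 9 = 131
131 × 2 = 262
262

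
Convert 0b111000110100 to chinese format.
Convert 0b111000110100 (binary) → 2048 + 1024 + 512 + 32 + 16 + 4 = 3636 (decimal)
Convert 3636 (decimal) → 3636 = 3×1000 + 6×100 + 3×10 + 6 → 三千六百三十六 (Chinese numeral)
三千六百三十六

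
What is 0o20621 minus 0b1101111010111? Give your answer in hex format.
Convert 0o20621 (octal) → 2×4096 + 6×64 + 2×8 + 1 = 8593 (decimal)
Convert 0b1101111010111 (binary) → 4096 + 2048 + 512 + 256 + 128 + 64 + 16 + 4 + 2 + 1 = 7127 (decimal)
Compute 8593 - 7127 = 1466
Convert 1466 (decimal) → 1466 = 5×256 + 11×16 + 10 → 0x5BA (hexadecimal)
0x5BA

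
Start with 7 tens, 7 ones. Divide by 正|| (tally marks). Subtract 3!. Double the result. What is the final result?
Convert 7 tens, 7 ones (place-value notation) → 7×10 + 7 = 77 (decimal)
Start: 77
Convert 正|| (tally marks) → 5 + 2 = 7 (decimal)
77 ÷ 7 = 11
Convert 3! (factorial) → 6 (decimal)
11 - 6 = 5
5 × 2 = 10
10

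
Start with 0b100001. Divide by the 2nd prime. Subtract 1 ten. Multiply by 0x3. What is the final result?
Convert 0b100001 (binary) → 32 + 1 = 33 (decimal)
Start: 33
Convert the 2nd prime (prime index) → 3 (decimal)
33 ÷ 3 = 11
Convert 1 ten (place-value notation) → 1×10 = 10 (decimal)
11 - 10 = 1
Convert 0x3 (hexadecimal) → 3 (decimal)
1 × 3 = 3
3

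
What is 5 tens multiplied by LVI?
Convert 5 tens (place-value notation) → 5×10 = 50 (decimal)
Convert LVI (Roman numeral) → 50 + 5 + 1 = 56 (decimal)
Compute 50 × 56 = 2800
2800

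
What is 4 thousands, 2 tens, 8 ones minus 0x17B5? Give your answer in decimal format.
Convert 4 thousands, 2 tens, 8 ones (place-value notation) → 4×1000 + 2×10 + 8 = 4028 (decimal)
Convert 0x17B5 (hexadecimal) → 1×4096 + 7×256 + 11×16 + 5 = 6069 (decimal)
Compute 4028 - 6069 = -2041
-2041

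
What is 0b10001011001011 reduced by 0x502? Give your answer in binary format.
Convert 0b10001011001011 (binary) → 8192 + 512 + 128 + 64 + 8 + 2 + 1 = 8907 (decimal)
Convert 0x502 (hexadecimal) → 5×256 + 2 = 1282 (decimal)
Compute 8907 - 1282 = 7625
Convert 7625 (decimal) → 7625 = 4096 + 2048 + 1024 + 256 + 128 + 64 + 8 + 1 → 0b1110111001001 (binary)
0b1110111001001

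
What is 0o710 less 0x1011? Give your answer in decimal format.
Convert 0o710 (octal) → 7×64 + 1×8 = 456 (decimal)
Convert 0x1011 (hexadecimal) → 1×4096 + 1×16 + 1 = 4113 (decimal)
Compute 456 - 4113 = -3657
-3657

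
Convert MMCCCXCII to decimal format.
Convert MMCCCXCII (Roman numeral) → 1000 + 1000 + 100 + 100 + 100 + 90 + 1 + 1 = 2392 (decimal)
2392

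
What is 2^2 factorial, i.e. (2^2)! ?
Convert 2^2 (power) → 4 (decimal)
Compute 4! = 24
24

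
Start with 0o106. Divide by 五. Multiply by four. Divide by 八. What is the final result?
Convert 0o106 (octal) → 1×64 + 6 = 70 (decimal)
Start: 70
Convert 五 (Chinese numeral) → 5 (decimal)
70 ÷ 5 = 14
Convert four (English words) → 4 (decimal)
14 × 4 = 56
Convert 八 (Chinese numeral) → 8 (decimal)
56 ÷ 8 = 7
7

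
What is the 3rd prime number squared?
The 3rd prime number = 5
Compute 5² = 5 × 5 = 25
25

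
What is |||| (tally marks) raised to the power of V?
Convert |||| (tally marks) → 4 (decimal)
Convert V (Roman numeral) → 5 (decimal)
Compute 4 ^ 5 = 1024
1024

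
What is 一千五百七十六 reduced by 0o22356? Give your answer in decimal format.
Convert 一千五百七十六 (Chinese numeral) → 1×1000 + 5×100 + 7×10 + 6 = 1576 (decimal)
Convert 0o22356 (octal) → 2×4096 + 2×512 + 3×64 + 5×8 + 6 = 9454 (decimal)
Compute 1576 - 9454 = -7878
-7878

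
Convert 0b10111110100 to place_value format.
Convert 0b10111110100 (binary) → 1024 + 256 + 128 + 64 + 32 + 16 + 4 = 1524 (decimal)
Convert 1524 (decimal) → 1524 = 1×1000 + 5×100 + 2×10 + 4 → 1 thousand, 5 hundreds, 2 tens, 4 ones (place-value notation)
1 thousand, 5 hundreds, 2 tens, 4 ones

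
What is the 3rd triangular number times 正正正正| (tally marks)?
Convert the 3rd triangular number (triangular index) → 3×4/2 = 6 (decimal)
Convert 正正正正| (tally marks) → 5 + 5 + 5 + 5 + 1 = 21 (decimal)
Compute 6 × 21 = 126
126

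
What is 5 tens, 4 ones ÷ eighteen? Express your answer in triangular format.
Convert 5 tens, 4 ones (place-value notation) → 5×10 + 4 = 54 (decimal)
Convert eighteen (English words) → 18 (decimal)
Compute 54 ÷ 18 = 3
Convert 3 (decimal) → 3 = 2×3/2 → the 2nd triangular number (triangular index)
the 2nd triangular number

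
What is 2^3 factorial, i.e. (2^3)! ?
Convert 2^3 (power) → 8 (decimal)
Compute 8! = 40320
40320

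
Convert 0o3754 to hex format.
Convert 0o3754 (octal) → 3×512 + 7×64 + 5×8 + 4 = 2028 (decimal)
Convert 2028 (decimal) → 2028 = 7×256 + 14×16 + 12 → 0x7EC (hexadecimal)
0x7EC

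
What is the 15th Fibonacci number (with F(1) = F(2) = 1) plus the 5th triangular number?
The 15th Fibonacci number (with F(1) = F(2) = 1): 1, 1, 2, 3, 5, 8, 13, 21, 34, 55, 89, 144, 233, 377, 610 → 610
Convert the 5th triangular number (triangular index) → 5×6/2 = 15 (decimal)
Compute 610 + 15 = 625
625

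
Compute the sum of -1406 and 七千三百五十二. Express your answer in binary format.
Convert 七千三百五十二 (Chinese numeral) → 7×1000 + 3×100 + 5×10 + 2 = 7352 (decimal)
Compute -1406 + 7352 = 5946
Convert 5946 (decimal) → 5946 = 4096 + 1024 + 512 + 256 + 32 + 16 + 8 + 2 → 0b1011100111010 (binary)
0b1011100111010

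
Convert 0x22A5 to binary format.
Convert 0x22A5 (hexadecimal) → 2×4096 + 2×256 + 10×16 + 5 = 8869 (decimal)
Convert 8869 (decimal) → 8869 = 8192 + 512 + 128 + 32 + 4 + 1 → 0b10001010100101 (binary)
0b10001010100101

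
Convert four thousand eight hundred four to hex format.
Convert four thousand eight hundred four (English words) → 4×1000 + 8×100 + 4 = 4804 (decimal)
Convert 4804 (decimal) → 4804 = 1×4096 + 2×256 + 12×16 + 4 → 0x12C4 (hexadecimal)
0x12C4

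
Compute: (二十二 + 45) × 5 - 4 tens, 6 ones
Convert 二十二 (Chinese numeral) → 2×10 + 2 = 22 (decimal)
Convert 4 tens, 6 ones (place-value notation) → 4×10 + 6 = 46 (decimal)
Expression in decimal: (22 + 45) × 5 - 46
Parentheses first: 22 + 45 = 67
Multiply: 67 × 5 = 335
Subtract: 335 - 46 = 289
289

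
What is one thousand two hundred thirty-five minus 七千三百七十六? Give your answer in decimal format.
Convert one thousand two hundred thirty-five (English words) → 1×1000 + 2×100 + 35 = 1235 (decimal)
Convert 七千三百七十六 (Chinese numeral) → 7×1000 + 3×100 + 7×10 + 6 = 7376 (decimal)
Compute 1235 - 7376 = -6141
-6141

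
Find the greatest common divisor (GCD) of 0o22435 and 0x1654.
Convert 0o22435 (octal) → 2×4096 + 2×512 + 4×64 + 3×8 + 5 = 9501 (decimal)
Convert 0x1654 (hexadecimal) → 1×4096 + 6×256 + 5×16 + 4 = 5716 (decimal)
Compute gcd(9501, 5716) = 1
1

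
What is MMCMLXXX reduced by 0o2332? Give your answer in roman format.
Convert MMCMLXXX (Roman numeral) → 1000 + 1000 + 900 + 50 + 10 + 10 + 10 = 2980 (decimal)
Convert 0o2332 (octal) → 2×512 + 3×64 + 3×8 + 2 = 1242 (decimal)
Compute 2980 - 1242 = 1738
Convert 1738 (decimal) → 1738 = 1000 + 500 + 100 + 100 + 10 + 10 + 10 + 5 + 1 + 1 + 1 → MDCCXXXVIII (Roman numeral)
MDCCXXXVIII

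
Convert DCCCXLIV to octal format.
Convert DCCCXLIV (Roman numeral) → 500 + 100 + 100 + 100 + 40 + 4 = 844 (decimal)
Convert 844 (decimal) → 844 = 1×512 + 5×64 + 1×8 + 4 → 0o1514 (octal)
0o1514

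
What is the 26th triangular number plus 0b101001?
The 26th triangular number = 26×27/2 = 351
Convert 0b101001 (binary) → 32 + 8 + 1 = 41 (decimal)
Compute 351 + 41 = 392
392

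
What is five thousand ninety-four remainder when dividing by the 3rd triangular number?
Convert five thousand ninety-four (English words) → 5×1000 + 94 = 5094 (decimal)
Convert the 3rd triangular number (triangular index) → 3×4/2 = 6 (decimal)
Compute 5094 mod 6 = 0
0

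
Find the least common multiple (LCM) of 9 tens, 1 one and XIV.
Convert 9 tens, 1 one (place-value notation) → 9×10 + 1 = 91 (decimal)
Convert XIV (Roman numeral) → 10 + 4 = 14 (decimal)
Compute lcm(91, 14) = 182
182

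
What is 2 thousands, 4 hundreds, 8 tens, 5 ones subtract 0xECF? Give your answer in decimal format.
Convert 2 thousands, 4 hundreds, 8 tens, 5 ones (place-value notation) → 2×1000 + 4×100 + 8×10 + 5 = 2485 (decimal)
Convert 0xECF (hexadecimal) → 14×256 + 12×16 + 15 = 3791 (decimal)
Compute 2485 - 3791 = -1306
-1306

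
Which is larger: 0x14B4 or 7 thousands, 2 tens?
Convert 0x14B4 (hexadecimal) → 1×4096 + 4×256 + 11×16 + 4 = 5300 (decimal)
Convert 7 thousands, 2 tens (place-value notation) → 7×1000 + 2×10 = 7020 (decimal)
Compare 5300 vs 7020: larger = 7020
7020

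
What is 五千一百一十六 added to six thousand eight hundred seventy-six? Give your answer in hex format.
Convert 五千一百一十六 (Chinese numeral) → 5×1000 + 1×100 + 1×10 + 6 = 5116 (decimal)
Convert six thousand eight hundred seventy-six (English words) → 6×1000 + 8×100 + 76 = 6876 (decimal)
Compute 5116 + 6876 = 11992
Convert 11992 (decimal) → 11992 = 2×4096 + 14×256 + 13×16 + 8 → 0x2ED8 (hexadecimal)
0x2ED8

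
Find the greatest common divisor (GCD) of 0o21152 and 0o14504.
Convert 0o21152 (octal) → 2×4096 + 1×512 + 1×64 + 5×8 + 2 = 8810 (decimal)
Convert 0o14504 (octal) → 1×4096 + 4×512 + 5×64 + 4 = 6468 (decimal)
Compute gcd(8810, 6468) = 2
2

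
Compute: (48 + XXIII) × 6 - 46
Convert XXIII (Roman numeral) → 10 + 10 + 1 + 1 + 1 = 23 (decimal)
Expression in decimal: (48 + 23) × 6 - 46
Parentheses first: 48 + 23 = 71
Multiply: 71 × 6 = 426
Subtract: 426 - 46 = 380
380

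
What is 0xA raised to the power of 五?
Convert 0xA (hexadecimal) → 10 (decimal)
Convert 五 (Chinese numeral) → 5 (decimal)
Compute 10 ^ 5 = 100000
100000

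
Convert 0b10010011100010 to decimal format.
Convert 0b10010011100010 (binary) → 8192 + 1024 + 128 + 64 + 32 + 2 = 9442 (decimal)
9442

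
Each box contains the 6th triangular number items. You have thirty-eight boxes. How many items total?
Convert the 6th triangular number (triangular index) → 6×7/2 = 21 (decimal)
Convert thirty-eight (English words) → 38 (decimal)
Compute 21 × 38 = 798
798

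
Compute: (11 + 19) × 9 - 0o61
Convert 0o61 (octal) → 6×8 + 1 = 49 (decimal)
Expression in decimal: (11 + 19) × 9 - 49
Parentheses first: 11 + 19 = 30
Multiply: 30 × 9 = 270
Subtract: 270 - 49 = 221
221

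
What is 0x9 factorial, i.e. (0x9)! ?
Convert 0x9 (hexadecimal) → 9 (decimal)
Compute 9! = 362880
362880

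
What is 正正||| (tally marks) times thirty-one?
Convert 正正||| (tally marks) → 5 + 5 + 3 = 13 (decimal)
Convert thirty-one (English words) → 31 (decimal)
Compute 13 × 31 = 403
403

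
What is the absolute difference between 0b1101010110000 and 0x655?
Convert 0b1101010110000 (binary) → 4096 + 2048 + 512 + 128 + 32 + 16 = 6832 (decimal)
Convert 0x655 (hexadecimal) → 6×256 + 5×16 + 5 = 1621 (decimal)
Compute |6832 - 1621| = 5211
5211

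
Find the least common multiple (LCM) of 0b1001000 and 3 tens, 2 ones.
Convert 0b1001000 (binary) → 64 + 8 = 72 (decimal)
Convert 3 tens, 2 ones (place-value notation) → 3×10 + 2 = 32 (decimal)
Compute lcm(72, 32) = 288
288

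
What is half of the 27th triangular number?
The 27th triangular number = 27×28/2 = 378
Compute 378 ÷ 2 = 189
189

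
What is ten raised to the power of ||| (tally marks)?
Convert ten (English words) → 10 (decimal)
Convert ||| (tally marks) → 3 (decimal)
Compute 10 ^ 3 = 1000
1000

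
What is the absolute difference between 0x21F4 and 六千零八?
Convert 0x21F4 (hexadecimal) → 2×4096 + 1×256 + 15×16 + 4 = 8692 (decimal)
Convert 六千零八 (Chinese numeral) → 6×1000 + 8 = 6008 (decimal)
Compute |8692 - 6008| = 2684
2684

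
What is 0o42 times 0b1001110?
Convert 0o42 (octal) → 4×8 + 2 = 34 (decimal)
Convert 0b1001110 (binary) → 64 + 8 + 4 + 2 = 78 (decimal)
Compute 34 × 78 = 2652
2652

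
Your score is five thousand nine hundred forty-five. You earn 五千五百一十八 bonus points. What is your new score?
Convert five thousand nine hundred forty-five (English words) → 5×1000 + 9×100 + 45 = 5945 (decimal)
Convert 五千五百一十八 (Chinese numeral) → 5×1000 + 5×100 + 1×10 + 8 = 5518 (decimal)
Compute 5945 + 5518 = 11463
11463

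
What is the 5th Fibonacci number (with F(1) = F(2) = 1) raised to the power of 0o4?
Convert the 5th Fibonacci number (with F(1) = F(2) = 1) (Fibonacci index) → 1, 1, 2, 3, 5 → 5 (decimal)
Convert 0o4 (octal) → 4 (decimal)
Compute 5 ^ 4 = 625
625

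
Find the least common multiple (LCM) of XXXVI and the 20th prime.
Convert XXXVI (Roman numeral) → 10 + 10 + 10 + 5 + 1 = 36 (decimal)
Convert the 20th prime (prime index) → 71 (decimal)
Compute lcm(36, 71) = 2556
2556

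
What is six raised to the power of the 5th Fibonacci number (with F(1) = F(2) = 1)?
Convert six (English words) → 6 (decimal)
Convert the 5th Fibonacci number (with F(1) = F(2) = 1) (Fibonacci index) → 1, 1, 2, 3, 5 → 5 (decimal)
Compute 6 ^ 5 = 7776
7776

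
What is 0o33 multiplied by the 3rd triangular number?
Convert 0o33 (octal) → 3×8 + 3 = 27 (decimal)
Convert the 3rd triangular number (triangular index) → 3×4/2 = 6 (decimal)
Compute 27 × 6 = 162
162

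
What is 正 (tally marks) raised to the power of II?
Convert 正 (tally marks) → 5 (decimal)
Convert II (Roman numeral) → 1 + 1 = 2 (decimal)
Compute 5 ^ 2 = 25
25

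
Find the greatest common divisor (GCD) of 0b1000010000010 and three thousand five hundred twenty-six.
Convert 0b1000010000010 (binary) → 4096 + 128 + 2 = 4226 (decimal)
Convert three thousand five hundred twenty-six (English words) → 3×1000 + 5×100 + 26 = 3526 (decimal)
Compute gcd(4226, 3526) = 2
2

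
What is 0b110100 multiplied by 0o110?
Convert 0b110100 (binary) → 32 + 16 + 4 = 52 (decimal)
Convert 0o110 (octal) → 1×64 + 1×8 = 72 (decimal)
Compute 52 × 72 = 3744
3744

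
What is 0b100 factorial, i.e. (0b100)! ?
Convert 0b100 (binary) → 4 (decimal)
Compute 4! = 24
24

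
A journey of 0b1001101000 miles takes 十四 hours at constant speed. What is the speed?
Convert 0b1001101000 (binary) → 512 + 64 + 32 + 8 = 616 (decimal)
Convert 十四 (Chinese numeral) → 1×10 + 4 = 14 (decimal)
Compute 616 ÷ 14 = 44
44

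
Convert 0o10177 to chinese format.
Convert 0o10177 (octal) → 1×4096 + 1×64 + 7×8 + 7 = 4223 (decimal)
Convert 4223 (decimal) → 4223 = 4×1000 + 2×100 + 2×10 + 3 → 四千二百二十三 (Chinese numeral)
四千二百二十三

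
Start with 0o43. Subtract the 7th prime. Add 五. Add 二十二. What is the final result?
Convert 0o43 (octal) → 4×8 + 3 = 35 (decimal)
Start: 35
Convert the 7th prime (prime index) → 17 (decimal)
35 - 17 = 18
Convert 五 (Chinese numeral) → 5 (decimal)
18 + 5 = 23
Convert 二十二 (Chinese numeral) → 2×10 + 2 = 22 (decimal)
23 + 22 = 45
45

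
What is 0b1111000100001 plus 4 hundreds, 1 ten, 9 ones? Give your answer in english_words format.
Convert 0b1111000100001 (binary) → 4096 + 2048 + 1024 + 512 + 32 + 1 = 7713 (decimal)
Convert 4 hundreds, 1 ten, 9 ones (place-value notation) → 4×100 + 1×10 + 9 = 419 (decimal)
Compute 7713 + 419 = 8132
Convert 8132 (decimal) → 8132 = 8×1000 + 1×100 + 32 → eight thousand one hundred thirty-two (English words)
eight thousand one hundred thirty-two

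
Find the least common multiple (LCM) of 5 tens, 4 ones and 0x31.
Convert 5 tens, 4 ones (place-value notation) → 5×10 + 4 = 54 (decimal)
Convert 0x31 (hexadecimal) → 3×16 + 1 = 49 (decimal)
Compute lcm(54, 49) = 2646
2646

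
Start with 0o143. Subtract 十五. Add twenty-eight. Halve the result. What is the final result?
Convert 0o143 (octal) → 1×64 + 4×8 + 3 = 99 (decimal)
Start: 99
Convert 十五 (Chinese numeral) → 1×10 + 5 = 15 (decimal)
99 - 15 = 84
Convert twenty-eight (English words) → 28 (decimal)
84 + 28 = 112
112 ÷ 2 = 56
56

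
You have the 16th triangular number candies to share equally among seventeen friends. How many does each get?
Convert the 16th triangular number (triangular index) → 16×17/2 = 136 (decimal)
Convert seventeen (English words) → 17 (decimal)
Compute 136 ÷ 17 = 8
8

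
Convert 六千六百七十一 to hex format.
Convert 六千六百七十一 (Chinese numeral) → 6×1000 + 6×100 + 7×10 + 1 = 6671 (decimal)
Convert 6671 (decimal) → 6671 = 1×4096 + 10×256 + 15 → 0x1A0F (hexadecimal)
0x1A0F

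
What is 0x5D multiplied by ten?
Convert 0x5D (hexadecimal) → 5×16 + 13 = 93 (decimal)
Convert ten (English words) → 10 (decimal)
Compute 93 × 10 = 930
930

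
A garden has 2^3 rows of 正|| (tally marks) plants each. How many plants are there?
Convert 正|| (tally marks) → 5 + 2 = 7 (decimal)
Convert 2^3 (power) → 8 (decimal)
Compute 7 × 8 = 56
56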